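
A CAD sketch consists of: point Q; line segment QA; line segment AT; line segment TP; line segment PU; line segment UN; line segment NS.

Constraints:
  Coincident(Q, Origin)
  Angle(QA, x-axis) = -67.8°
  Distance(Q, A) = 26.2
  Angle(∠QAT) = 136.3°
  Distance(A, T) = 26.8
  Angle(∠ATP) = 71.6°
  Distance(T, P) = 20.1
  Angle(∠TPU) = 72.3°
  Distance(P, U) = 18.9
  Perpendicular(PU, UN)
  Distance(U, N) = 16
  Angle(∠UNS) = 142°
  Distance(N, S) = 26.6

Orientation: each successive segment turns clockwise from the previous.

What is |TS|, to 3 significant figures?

18.2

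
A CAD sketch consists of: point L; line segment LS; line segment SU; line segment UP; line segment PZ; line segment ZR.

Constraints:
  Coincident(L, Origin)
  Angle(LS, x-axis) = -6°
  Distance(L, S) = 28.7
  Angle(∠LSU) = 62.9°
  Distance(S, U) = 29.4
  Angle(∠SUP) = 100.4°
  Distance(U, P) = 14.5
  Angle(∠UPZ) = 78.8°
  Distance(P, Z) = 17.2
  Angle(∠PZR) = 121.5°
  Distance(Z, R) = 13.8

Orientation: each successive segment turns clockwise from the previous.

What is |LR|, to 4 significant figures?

23.99

L is at the origin; LS runs at -6.0° with length 28.7, so S = (28.54, -3.000). ∠LSU = 62.9° gives SU at -123.1° from the x-axis; with |SU| = 29.4, U = (12.49, -27.63). ∠SUP = 100.4° gives UP at 157.3° from the x-axis; with |UP| = 14.5, P = (-0.8894, -22.03). ∠UPZ = 78.8° gives PZ at 56.10° from the x-axis; with |PZ| = 17.2, Z = (8.704, -7.757). ∠PZR = 121.5° gives ZR at -2.400° from the x-axis; with |ZR| = 13.8, R = (22.49, -8.335). Then |LR| = |R − L| = 23.99.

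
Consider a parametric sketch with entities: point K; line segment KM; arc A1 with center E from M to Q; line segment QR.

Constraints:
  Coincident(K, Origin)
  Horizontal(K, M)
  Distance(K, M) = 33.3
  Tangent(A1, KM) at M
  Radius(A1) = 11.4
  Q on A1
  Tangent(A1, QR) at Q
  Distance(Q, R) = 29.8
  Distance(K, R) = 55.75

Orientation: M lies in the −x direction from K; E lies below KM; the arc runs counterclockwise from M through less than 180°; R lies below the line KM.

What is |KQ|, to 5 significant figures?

46.595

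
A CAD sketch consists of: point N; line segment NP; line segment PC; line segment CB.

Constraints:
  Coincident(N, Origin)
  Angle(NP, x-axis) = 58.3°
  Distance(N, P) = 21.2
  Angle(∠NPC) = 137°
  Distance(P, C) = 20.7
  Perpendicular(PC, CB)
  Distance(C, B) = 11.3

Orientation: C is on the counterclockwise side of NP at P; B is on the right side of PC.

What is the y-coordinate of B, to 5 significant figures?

40.550

N is at the origin; NP runs at 58.3° with length 21.2, so P = 21.2·(cos 58.3°, sin 58.3°) = (11.140, 18.037). ∠NPC = 137.0°, so PC runs at 58.3° + (180° − 137.0°) = 101.30° from the x-axis; with |PC| = 20.7, C = P + 20.7·(cos 101.30°, sin 101.30°) = (7.0839, 38.336). PC ⟂ CB; with |CB| = 11.3 on the right of PC, B = C + 11.3·(0.98061, 0.19595) = (18.165, 40.550). So B.y = 40.550.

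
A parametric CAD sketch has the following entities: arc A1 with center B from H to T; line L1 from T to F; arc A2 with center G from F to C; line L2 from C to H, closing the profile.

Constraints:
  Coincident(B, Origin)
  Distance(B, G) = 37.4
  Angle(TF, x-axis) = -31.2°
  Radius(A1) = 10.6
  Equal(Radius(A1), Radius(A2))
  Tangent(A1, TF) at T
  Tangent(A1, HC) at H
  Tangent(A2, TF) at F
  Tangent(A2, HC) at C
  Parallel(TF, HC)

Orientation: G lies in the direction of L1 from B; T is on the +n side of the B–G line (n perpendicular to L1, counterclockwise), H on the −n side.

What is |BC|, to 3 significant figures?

38.9

The slot axis is L1's direction at -31.2°, so u = (cos -31.2°, sin -31.2°) = (0.855, -0.518) and n = (−sin -31.2°, cos -31.2°) = (0.518, 0.855). B is at the origin and G lies 37.4 along u from B, so G = 37.4·u = (32.0, -19.4). Tangency of A1 to both parallel lines with radius 10.6 puts T and H at B ± 10.6·n: T = (5.49, 9.07), H = (-5.49, -9.07). Equal radii place F and C the same way about G: F = G + 10.6·n = (37.5, -10.3), C = G − 10.6·n = (26.5, -28.4). Then |BC| = |C − B| = 38.9.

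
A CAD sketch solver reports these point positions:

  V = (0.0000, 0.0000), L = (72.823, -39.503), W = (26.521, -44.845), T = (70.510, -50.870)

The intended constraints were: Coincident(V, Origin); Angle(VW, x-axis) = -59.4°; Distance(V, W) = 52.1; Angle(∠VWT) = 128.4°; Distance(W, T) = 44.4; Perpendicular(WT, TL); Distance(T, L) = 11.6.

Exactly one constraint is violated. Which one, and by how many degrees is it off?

Perpendicular(WT, TL) — off by 3.70°.

V = (0.00, 0.00) ✓; VW at -59.40° ✓; |VW| = 52.10 ✓; ∠VWT = 128.4° ✓; |WT| = 44.40 ✓; ∠(WT, TL) = 86.30° ✗; |TL| = 11.60 ✓.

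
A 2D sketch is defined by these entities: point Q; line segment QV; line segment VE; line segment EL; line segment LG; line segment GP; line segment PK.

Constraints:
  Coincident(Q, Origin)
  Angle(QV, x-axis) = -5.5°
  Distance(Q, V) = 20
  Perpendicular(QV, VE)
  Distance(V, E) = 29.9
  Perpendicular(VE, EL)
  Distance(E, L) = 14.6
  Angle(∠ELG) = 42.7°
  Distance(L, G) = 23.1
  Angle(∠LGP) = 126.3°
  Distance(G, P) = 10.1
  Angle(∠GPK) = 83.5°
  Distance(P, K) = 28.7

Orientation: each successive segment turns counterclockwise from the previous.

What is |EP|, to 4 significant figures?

18.43

Q is at the origin; QV runs at -5.5° with length 20.0, so V = (19.91, -1.917). The perpendicularity gives VE at right angles to QV, so VE runs at 84.50°; with |VE| = 29.9, E = (22.77, 27.85). VE ⟂ EL, so EL runs at 174.5°; with |EL| = 14.6, L = (8.241, 29.24). ∠ELG = 42.7° gives LG at -48.20° from the x-axis; with |LG| = 23.1, G = (23.64, 12.02). ∠LGP = 126.3° gives GP at 5.500° from the x-axis; with |GP| = 10.1, P = (33.69, 12.99). Then |EP| = |P − E| = 18.43.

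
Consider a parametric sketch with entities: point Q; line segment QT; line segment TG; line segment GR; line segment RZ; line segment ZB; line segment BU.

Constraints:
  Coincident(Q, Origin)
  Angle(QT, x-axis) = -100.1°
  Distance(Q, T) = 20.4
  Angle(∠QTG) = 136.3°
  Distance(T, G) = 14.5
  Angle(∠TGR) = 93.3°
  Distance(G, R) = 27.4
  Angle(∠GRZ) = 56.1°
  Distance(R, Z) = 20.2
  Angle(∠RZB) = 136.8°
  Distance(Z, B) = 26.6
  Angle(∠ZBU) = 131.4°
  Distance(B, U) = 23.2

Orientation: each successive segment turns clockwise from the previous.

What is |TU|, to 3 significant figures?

28.3

Q is at the origin; QT runs at -100.1° with length 20.4, so T = (-3.58, -20.1). ∠QTG = 136.3° gives TG at -144° from the x-axis; with |TG| = 14.5, G = (-15.3, -28.6). ∠TGR = 93.3° gives GR at 130° from the x-axis; with |GR| = 27.4, R = (-32.7, -7.51). ∠GRZ = 56.1° gives RZ at 5.60° from the x-axis; with |RZ| = 20.2, Z = (-12.6, -5.53). ∠RZB = 136.8° gives ZB at -37.6° from the x-axis; with |ZB| = 26.6, B = (8.47, -21.8). ∠ZBU = 131.4° gives BU at -86.2° from the x-axis; with |BU| = 23.2, U = (10.0, -44.9). Then |TU| = |U − T| = 28.3.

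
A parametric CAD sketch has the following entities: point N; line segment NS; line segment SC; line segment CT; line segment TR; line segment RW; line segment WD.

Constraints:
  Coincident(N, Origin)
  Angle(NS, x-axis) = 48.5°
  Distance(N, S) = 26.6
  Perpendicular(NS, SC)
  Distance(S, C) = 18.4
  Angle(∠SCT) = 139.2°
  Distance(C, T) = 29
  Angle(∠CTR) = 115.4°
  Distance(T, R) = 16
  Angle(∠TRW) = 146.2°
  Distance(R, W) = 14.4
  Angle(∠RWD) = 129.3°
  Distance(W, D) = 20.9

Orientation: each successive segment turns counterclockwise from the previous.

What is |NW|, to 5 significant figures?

30.504

N is at the origin; NS runs at 48.5° with length 26.6, so S = (17.626, 19.922). NS ⟂ SC, so SC runs at 138.50°; with |SC| = 18.4, C = (3.8449, 32.114). ∠SCT = 139.2° gives CT at 179.30° from the x-axis; with |CT| = 29.0, T = (-25.153, 32.469). ∠CTR = 115.4° gives TR at -116.10° from the x-axis; with |TR| = 16.0, R = (-32.192, 18.100). ∠TRW = 146.2° gives RW at -82.300° from the x-axis; with |RW| = 14.4, W = (-30.263, 3.8301). Then |NW| = |W − N| = 30.504.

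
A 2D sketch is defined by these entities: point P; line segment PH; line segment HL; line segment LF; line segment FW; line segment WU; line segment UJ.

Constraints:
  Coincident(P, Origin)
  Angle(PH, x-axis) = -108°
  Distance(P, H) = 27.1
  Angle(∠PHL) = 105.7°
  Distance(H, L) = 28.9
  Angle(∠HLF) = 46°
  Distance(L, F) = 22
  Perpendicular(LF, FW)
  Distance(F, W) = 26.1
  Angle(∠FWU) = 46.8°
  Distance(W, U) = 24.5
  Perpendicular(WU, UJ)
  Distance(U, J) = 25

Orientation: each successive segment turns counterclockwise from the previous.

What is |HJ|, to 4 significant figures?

29.71

∠FWU = 46.8° gives WU at -36.50° from the x-axis; with |WU| = 24.5, U = (5.751, -39.40). WU ⟂ UJ, so UJ runs at 53.50°; with |UJ| = 25.0, J = (20.62, -19.31). Then |HJ| = |J − H| = 29.71.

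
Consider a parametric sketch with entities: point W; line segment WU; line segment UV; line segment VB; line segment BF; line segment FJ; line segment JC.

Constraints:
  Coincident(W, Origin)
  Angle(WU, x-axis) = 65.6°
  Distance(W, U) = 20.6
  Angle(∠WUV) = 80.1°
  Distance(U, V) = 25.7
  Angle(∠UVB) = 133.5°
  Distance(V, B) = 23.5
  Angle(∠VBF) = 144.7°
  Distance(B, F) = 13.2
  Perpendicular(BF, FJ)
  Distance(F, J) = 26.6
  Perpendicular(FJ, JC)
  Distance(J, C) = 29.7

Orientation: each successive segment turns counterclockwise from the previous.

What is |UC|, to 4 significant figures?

13.94

W is at the origin; WU runs at 65.6° with length 20.6, so U = (8.510, 18.76). ∠WUV = 80.1° gives UV at 165.5° from the x-axis; with |UV| = 25.7, V = (-16.37, 25.19). ∠UVB = 133.5° gives VB at -148.0° from the x-axis; with |VB| = 23.5, B = (-36.30, 12.74). ∠VBF = 144.7° gives BF at -112.7° from the x-axis; with |BF| = 13.2, F = (-41.39, 0.5642). BF is perpendicular to FJ, so FJ runs at -22.70°; with |FJ| = 26.6, J = (-16.86, -9.701). FJ is perpendicular to JC, so JC runs at 67.30°; with |JC| = 29.7, C = (-5.394, 17.70). Then |UC| = |C − U| = 13.94.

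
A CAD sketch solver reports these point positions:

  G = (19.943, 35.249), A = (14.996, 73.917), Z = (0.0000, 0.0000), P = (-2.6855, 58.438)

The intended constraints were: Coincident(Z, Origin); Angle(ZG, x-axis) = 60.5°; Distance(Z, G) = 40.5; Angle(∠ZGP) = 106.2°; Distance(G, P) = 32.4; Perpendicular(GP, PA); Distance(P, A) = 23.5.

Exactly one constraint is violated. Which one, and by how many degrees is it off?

Perpendicular(GP, PA) — off by 3.10°.

Z = (0.00, 0.00) ✓; ZG at 60.50° ✓; |ZG| = 40.50 ✓; ∠ZGP = 106.2° ✓; |GP| = 32.40 ✓; ∠(GP, PA) = 93.10° ✗; |PA| = 23.50 ✓.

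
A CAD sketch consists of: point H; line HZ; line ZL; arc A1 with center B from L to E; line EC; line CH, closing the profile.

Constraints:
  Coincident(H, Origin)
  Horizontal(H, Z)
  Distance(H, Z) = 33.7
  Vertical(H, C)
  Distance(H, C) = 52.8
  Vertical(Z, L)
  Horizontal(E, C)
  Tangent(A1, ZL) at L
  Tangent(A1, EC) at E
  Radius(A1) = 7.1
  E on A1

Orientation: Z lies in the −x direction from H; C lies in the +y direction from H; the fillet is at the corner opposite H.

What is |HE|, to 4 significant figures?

59.12

H is at the origin; HZ is horizontal with |HZ| = 33.7 and Z on the −x side, so Z = (-33.70, 0.000). HC is vertical with |HC| = 52.8 and C on the +y side, so C = (0.000, 52.80). The virtual corner opposite H is at (-33.70, 52.80). Tangency of A1 to ZL means the radius BL is perpendicular to ZL and A1 meets EC tangentially, so BE is at right angles to EC, with radius 7.1, so the center B sits 7.1 in from both sides at B = (-26.60, 45.70). That places the tangent points at L = (-33.70, 45.70) on ZL and E = (-26.60, 52.80) on EC. Then |HE| = |E − H| = 59.12.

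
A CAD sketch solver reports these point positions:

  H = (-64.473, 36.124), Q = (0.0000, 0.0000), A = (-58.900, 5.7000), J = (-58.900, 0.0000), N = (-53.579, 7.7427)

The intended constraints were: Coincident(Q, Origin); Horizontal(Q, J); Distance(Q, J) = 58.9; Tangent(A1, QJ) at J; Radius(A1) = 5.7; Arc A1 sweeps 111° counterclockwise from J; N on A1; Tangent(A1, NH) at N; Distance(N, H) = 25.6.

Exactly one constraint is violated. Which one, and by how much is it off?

Distance(N, H) = 25.6 — off by 4.80.

Q = (0.00, 0.00) ✓; Q.y = 0.00, J.y = 0.00 ✓; |QJ| = 58.90 ✓; ∠(AJ, JQ) = 90.00° ✓; |AJ| = 5.700 ✓; bearing(A→N) − bearing(A→J) = 111.0° ✓; |AN| = 5.700 ✓; ∠(AN, NH) = 90.00° ✓; |NH| = 30.40 ✗.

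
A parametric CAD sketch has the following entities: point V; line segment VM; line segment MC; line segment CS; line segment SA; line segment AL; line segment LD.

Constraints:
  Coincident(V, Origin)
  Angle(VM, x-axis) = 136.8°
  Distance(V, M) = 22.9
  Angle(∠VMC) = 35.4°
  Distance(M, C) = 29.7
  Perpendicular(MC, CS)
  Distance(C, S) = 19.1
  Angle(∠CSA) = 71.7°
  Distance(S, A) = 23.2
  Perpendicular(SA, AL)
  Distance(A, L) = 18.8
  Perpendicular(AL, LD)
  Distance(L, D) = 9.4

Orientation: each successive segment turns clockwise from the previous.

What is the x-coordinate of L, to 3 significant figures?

-2.42

∠CSA = 71.7° gives SA at 154° from the x-axis; with |SA| = 23.2, A = (-10.7, 2.93). SA is perpendicular to AL, so AL runs at 63.9°; with |AL| = 18.8, L = (-2.42, 19.8). So L.x = -2.42.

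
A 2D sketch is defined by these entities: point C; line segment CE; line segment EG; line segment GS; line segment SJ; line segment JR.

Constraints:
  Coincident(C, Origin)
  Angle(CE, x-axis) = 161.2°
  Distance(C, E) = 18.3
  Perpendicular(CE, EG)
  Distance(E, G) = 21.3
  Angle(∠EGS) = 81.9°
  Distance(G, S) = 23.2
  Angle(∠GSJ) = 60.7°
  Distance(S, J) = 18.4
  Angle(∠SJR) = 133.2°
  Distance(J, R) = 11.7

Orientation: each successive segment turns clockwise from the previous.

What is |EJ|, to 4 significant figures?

12.28

∠EGS = 81.9° gives GS at -26.90° from the x-axis; with |GS| = 23.2, S = (10.23, 15.56). ∠GSJ = 60.7° gives SJ at -146.2° from the x-axis; with |SJ| = 18.4, J = (-5.060, 5.329). Then |EJ| = |J − E| = 12.28.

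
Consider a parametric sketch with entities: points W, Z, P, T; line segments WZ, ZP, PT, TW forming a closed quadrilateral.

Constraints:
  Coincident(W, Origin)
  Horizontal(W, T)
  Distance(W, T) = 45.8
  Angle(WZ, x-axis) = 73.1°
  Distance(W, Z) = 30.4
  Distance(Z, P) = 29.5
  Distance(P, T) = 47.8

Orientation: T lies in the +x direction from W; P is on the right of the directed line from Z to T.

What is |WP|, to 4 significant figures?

2.564

Checks: |ZP| = 29.50 ✓; |PT| = 47.80 ✓.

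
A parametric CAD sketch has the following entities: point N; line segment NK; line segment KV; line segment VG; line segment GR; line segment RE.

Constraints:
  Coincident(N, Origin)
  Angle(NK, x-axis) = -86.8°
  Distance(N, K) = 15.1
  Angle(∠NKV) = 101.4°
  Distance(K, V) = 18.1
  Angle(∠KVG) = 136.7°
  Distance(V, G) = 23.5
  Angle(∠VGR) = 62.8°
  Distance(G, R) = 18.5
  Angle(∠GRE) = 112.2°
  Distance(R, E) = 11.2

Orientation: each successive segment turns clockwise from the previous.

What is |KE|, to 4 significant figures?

17.33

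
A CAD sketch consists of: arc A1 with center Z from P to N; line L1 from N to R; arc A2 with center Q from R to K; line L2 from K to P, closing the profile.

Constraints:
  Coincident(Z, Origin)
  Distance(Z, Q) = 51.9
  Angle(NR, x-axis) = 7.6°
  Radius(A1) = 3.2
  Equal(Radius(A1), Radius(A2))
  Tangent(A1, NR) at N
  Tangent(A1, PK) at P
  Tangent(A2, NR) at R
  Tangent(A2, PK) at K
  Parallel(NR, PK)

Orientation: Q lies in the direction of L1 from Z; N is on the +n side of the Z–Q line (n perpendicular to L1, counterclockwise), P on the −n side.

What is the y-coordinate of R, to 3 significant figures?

10.0

The slot axis is L1's direction at 7.6°, so u = (cos 7.6°, sin 7.6°) = (0.991, 0.132) and n = (−sin 7.6°, cos 7.6°) = (-0.132, 0.991). Z is at the origin and Q lies 51.9 along u from Z, so Q = 51.9·u = (51.4, 6.86). Tangency of A1 to both parallel lines with radius 3.2 puts N and P at Z ± 3.2·n: N = (-0.423, 3.17), P = (0.423, -3.17). Equal radii place R and K the same way about Q: R = Q + 3.2·n = (51.0, 10.0), K = Q − 3.2·n = (51.9, 3.69). So R.y = 10.0.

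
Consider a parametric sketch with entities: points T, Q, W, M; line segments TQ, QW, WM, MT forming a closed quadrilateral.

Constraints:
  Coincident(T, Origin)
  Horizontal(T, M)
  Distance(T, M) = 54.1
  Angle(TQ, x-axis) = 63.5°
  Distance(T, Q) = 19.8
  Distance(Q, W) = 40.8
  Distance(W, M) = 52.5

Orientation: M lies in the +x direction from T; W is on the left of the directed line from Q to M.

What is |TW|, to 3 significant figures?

60.2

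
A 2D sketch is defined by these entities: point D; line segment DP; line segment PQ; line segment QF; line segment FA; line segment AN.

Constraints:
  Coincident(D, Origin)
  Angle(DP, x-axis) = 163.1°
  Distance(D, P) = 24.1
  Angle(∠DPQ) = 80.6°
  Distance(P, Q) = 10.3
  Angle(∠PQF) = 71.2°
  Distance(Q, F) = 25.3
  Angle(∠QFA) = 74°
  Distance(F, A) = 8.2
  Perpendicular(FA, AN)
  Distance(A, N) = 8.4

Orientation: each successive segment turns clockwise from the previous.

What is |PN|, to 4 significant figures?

12.37

D is at the origin; DP runs at 163.1° with length 24.1, so P = (-23.06, 7.006). ∠DPQ = 80.6° gives PQ at 63.70° from the x-axis; with |PQ| = 10.3, Q = (-18.50, 16.24). ∠PQF = 71.2° gives QF at -45.10° from the x-axis; with |QF| = 25.3, F = (-0.6370, -1.681). ∠QFA = 74.0° gives FA at -151.1° from the x-axis; with |FA| = 8.2, A = (-7.816, -5.644). The perpendicularity gives AN at right angles to FA, so AN runs at 118.9°; with |AN| = 8.4, N = (-11.88, 1.710). Then |PN| = |N − P| = 12.37.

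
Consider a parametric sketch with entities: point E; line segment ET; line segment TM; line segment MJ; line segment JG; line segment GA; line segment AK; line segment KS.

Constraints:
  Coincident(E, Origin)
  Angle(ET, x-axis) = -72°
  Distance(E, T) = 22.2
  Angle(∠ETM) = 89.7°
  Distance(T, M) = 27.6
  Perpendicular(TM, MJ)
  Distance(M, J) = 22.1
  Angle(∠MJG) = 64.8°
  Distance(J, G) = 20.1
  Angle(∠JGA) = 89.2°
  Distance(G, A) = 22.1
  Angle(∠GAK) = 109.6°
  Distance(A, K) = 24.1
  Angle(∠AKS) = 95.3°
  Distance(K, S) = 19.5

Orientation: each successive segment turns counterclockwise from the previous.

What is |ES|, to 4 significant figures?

43.03

∠GAK = 109.6° gives AK at 24.70° from the x-axis; with |AK| = 24.1, K = (48.88, -11.05). ∠AKS = 95.3° gives KS at 109.4° from the x-axis; with |KS| = 19.5, S = (42.40, 7.346). Then |ES| = |S − E| = 43.03.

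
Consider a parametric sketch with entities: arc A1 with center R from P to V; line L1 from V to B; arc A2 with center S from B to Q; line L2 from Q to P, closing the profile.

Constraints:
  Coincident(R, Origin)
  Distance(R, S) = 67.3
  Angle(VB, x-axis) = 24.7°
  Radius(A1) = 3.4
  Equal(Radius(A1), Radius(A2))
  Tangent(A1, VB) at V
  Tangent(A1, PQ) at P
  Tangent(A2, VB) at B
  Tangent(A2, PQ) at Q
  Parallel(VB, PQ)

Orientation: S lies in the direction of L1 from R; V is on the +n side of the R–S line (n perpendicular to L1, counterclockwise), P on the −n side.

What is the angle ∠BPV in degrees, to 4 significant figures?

84.23°

The slot axis is L1's direction at 24.7°, so u = (cos 24.7°, sin 24.7°) = (0.9085, 0.4179) and n = (−sin 24.7°, cos 24.7°) = (-0.4179, 0.9085). R is at the origin and S lies 67.3 along u from R, so S = 67.3·u = (61.14, 28.12). Tangency of A1 to both parallel lines with radius 3.4 puts V and P at R ± 3.4·n: V = (-1.421, 3.089), P = (1.421, -3.089). Equal radii place B and Q the same way about S: B = S + 3.4·n = (59.72, 31.21), Q = S − 3.4·n = (62.56, 25.03). Then cos ∠BPV = PB·PV / (|PB||PV|), giving 84.23°.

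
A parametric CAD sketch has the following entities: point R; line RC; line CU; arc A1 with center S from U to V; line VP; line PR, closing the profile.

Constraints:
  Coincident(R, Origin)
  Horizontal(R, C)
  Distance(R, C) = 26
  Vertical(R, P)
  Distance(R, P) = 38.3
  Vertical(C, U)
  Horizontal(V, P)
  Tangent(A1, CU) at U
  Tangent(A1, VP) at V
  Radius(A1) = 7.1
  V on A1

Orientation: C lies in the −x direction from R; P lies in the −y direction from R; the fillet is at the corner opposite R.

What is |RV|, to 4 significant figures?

42.71

The virtual corner opposite R is at (-26.00, -38.30). Since A1 is tangent to CU there, SU ⟂ CU and since A1 is tangent to VP there, SV ⟂ VP, with radius 7.1, so the center S sits 7.1 in from both sides at S = (-18.90, -31.20). That places the tangent points at U = (-26.00, -31.20) on CU and V = (-18.90, -38.30) on VP. Then |RV| = |V − R| = 42.71.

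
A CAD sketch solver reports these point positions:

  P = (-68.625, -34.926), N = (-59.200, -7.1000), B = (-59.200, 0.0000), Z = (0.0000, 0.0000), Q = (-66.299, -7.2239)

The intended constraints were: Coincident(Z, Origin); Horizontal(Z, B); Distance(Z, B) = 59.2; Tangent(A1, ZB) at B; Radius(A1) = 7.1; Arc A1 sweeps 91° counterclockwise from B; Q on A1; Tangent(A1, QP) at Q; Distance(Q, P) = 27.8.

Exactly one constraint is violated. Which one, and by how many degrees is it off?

Tangent(A1, QP) at Q — off by 5.80°.

Z = (0.00, 0.00) ✓; Z.y = 0.00, B.y = 0.00 ✓; |ZB| = 59.20 ✓; ∠(NB, BZ) = 90.00° ✓; |NB| = 7.100 ✓; bearing(N→Q) − bearing(N→B) = 91.00° ✓; |NQ| = 7.100 ✓; ∠(NQ, QP) = 95.80° ✗; |QP| = 27.80 ✓.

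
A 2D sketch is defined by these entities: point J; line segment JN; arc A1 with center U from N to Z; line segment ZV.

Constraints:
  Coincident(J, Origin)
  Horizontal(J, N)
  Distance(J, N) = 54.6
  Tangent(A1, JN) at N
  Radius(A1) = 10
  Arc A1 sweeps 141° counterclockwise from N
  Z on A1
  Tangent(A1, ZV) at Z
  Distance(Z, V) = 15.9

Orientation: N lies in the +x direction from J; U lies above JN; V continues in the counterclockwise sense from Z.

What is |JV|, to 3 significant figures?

55.9

On A1, N sits at bearing -90° from U; a 141° counterclockwise sweep puts Z at bearing 51°, so Z = U + 10.0·(cos 51°, sin 51°) = (60.9, 17.8). The tangent condition forces UZ to be normal to ZV, so ZV runs along (−sin 51°, cos 51°); with |ZV| = 15.9, V = (48.5, 27.8). Then |JV| = |V − J| = 55.9.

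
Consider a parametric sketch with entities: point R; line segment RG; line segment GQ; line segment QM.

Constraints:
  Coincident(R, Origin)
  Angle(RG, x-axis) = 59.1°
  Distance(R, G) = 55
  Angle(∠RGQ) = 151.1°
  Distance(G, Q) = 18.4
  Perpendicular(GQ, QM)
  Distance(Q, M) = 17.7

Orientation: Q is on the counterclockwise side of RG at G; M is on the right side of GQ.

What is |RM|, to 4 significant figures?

79.94

R is at the origin; RG runs at 59.1° with length 55.0, so G = 55.0·(cos 59.1°, sin 59.1°) = (28.24, 47.19). ∠RGQ = 151.1°, so GQ runs at 59.1° + (180° − 151.1°) = 88.00° from the x-axis; with |GQ| = 18.4, Q = G + 18.4·(cos 88.00°, sin 88.00°) = (28.89, 65.58). GQ is perpendicular to QM; with |QM| = 17.7 on the right of GQ, M = Q + 17.7·(0.9994, -0.03490) = (46.58, 64.96). Then |RM| = |M − R| = 79.94.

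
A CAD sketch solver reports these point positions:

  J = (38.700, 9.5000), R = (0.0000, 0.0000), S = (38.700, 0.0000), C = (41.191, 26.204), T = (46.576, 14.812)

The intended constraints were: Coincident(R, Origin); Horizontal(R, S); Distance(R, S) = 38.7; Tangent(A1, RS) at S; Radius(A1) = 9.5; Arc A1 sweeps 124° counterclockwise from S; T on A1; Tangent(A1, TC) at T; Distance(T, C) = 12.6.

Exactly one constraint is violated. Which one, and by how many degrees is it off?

Tangent(A1, TC) at T — off by 8.70°.

R = (0.00, 0.00) ✓; R.y = 0.00, S.y = 0.00 ✓; |RS| = 38.70 ✓; ∠(JS, SR) = 90.00° ✓; |JS| = 9.500 ✓; bearing(J→T) − bearing(J→S) = 124.0° ✓; |JT| = 9.500 ✓; ∠(JT, TC) = 98.70° ✗; |TC| = 12.60 ✓.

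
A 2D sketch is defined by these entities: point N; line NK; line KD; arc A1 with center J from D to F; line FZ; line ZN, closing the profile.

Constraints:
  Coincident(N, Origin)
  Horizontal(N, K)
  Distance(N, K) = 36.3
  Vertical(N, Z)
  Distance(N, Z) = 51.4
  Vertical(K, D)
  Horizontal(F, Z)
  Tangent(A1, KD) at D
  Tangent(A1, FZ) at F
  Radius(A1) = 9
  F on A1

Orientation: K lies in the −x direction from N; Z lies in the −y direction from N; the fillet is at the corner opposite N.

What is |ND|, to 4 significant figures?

55.82

N is at the origin; N and K share the same y with |NK| = 36.3 and K on the −x side, so K = (-36.30, 0.000). N and Z share the same x with |NZ| = 51.4 and Z on the −y side, so Z = (0.000, -51.40). The virtual corner opposite N is at (-36.30, -51.40). Since A1 is tangent to KD there, JD ⟂ KD and A1 meets FZ tangentially, so JF is at right angles to FZ, with radius 9.0, so the center J sits 9.0 in from both sides at J = (-27.30, -42.40). That places the tangent points at D = (-36.30, -42.40) on KD and F = (-27.30, -51.40) on FZ. Then |ND| = |D − N| = 55.82.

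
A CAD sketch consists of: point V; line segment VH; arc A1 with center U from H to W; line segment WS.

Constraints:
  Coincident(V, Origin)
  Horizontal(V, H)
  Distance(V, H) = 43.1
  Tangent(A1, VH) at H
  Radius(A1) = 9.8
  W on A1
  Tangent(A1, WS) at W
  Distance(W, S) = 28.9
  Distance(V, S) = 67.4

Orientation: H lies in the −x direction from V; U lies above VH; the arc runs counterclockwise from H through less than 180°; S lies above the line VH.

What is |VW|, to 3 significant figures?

39.7

V is at the origin; VH is horizontal with |VH| = 43.1 and H on the −x side, so H = (-43.1, 0.00). Tangency of A1 to VH means the radius UH is perpendicular to VH, so U = H + (0, 9.8) = (-43.1, 9.80). Since UW ⟂ WS (tangency), |US| = √(9.8² + 28.9²) = 30.5 regardless of where W sits on A1. So S lies on both circle(V, 67.4) and circle(U, 30.5); the above-VH intersection is S = (-56.0, 37.4). W is the foot of the tangent from S: W = (-36.0, 16.6).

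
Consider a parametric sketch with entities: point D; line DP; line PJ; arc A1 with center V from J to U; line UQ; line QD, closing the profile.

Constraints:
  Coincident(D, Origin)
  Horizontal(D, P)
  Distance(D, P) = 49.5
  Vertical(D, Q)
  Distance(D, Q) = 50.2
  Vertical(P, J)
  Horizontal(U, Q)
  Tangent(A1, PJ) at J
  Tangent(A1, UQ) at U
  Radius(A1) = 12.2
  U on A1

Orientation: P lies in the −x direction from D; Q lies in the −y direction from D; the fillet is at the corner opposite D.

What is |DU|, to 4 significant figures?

62.54

The virtual corner opposite D is at (-49.50, -50.20). Since A1 is tangent to PJ there, VJ ⟂ PJ and tangency of A1 to UQ means the radius VU is perpendicular to UQ, with radius 12.2, so the center V sits 12.2 in from both sides at V = (-37.30, -38.00). That places the tangent points at J = (-49.50, -38.00) on PJ and U = (-37.30, -50.20) on UQ. Then |DU| = |U − D| = 62.54.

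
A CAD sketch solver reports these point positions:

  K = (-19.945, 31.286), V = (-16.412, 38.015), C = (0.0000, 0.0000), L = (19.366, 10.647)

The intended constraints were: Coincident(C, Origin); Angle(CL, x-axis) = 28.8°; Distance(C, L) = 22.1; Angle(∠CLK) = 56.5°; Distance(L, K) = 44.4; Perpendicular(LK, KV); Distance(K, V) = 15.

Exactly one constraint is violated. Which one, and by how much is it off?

Distance(K, V) = 15 — off by 7.40.

C = (0.00, 0.00) ✓; CL at 28.80° ✓; |CL| = 22.10 ✓; ∠CLK = 56.50° ✓; |LK| = 44.40 ✓; ∠(LK, KV) = 90.00° ✓; |KV| = 7.600 ✗.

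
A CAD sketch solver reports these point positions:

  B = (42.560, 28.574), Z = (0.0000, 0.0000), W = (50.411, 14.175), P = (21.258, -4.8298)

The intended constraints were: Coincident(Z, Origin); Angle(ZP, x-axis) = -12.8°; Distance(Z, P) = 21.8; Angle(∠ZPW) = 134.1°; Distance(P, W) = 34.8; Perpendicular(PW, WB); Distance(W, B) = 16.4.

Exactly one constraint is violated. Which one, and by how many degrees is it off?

Perpendicular(PW, WB) — off by 4.50°.

Z = (0.00, 0.00) ✓; ZP at -12.80° ✓; |ZP| = 21.80 ✓; ∠ZPW = 134.1° ✓; |PW| = 34.80 ✓; ∠(PW, WB) = 85.50° ✗; |WB| = 16.40 ✓.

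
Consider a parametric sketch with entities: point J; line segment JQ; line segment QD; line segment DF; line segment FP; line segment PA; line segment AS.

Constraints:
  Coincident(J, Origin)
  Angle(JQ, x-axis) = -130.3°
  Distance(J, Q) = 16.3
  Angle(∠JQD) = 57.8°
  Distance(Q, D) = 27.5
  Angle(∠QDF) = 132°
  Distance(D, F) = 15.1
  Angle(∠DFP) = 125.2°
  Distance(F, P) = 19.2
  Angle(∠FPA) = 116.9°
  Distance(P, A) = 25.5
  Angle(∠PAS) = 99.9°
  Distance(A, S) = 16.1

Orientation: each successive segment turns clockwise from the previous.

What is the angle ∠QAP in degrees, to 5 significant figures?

89.307°

J is at the origin; JQ runs at -130.3° with length 16.3, so Q = (-10.543, -12.431). ∠JQD = 57.8° gives QD at 107.50° from the x-axis; with |QD| = 27.5, D = (-18.812, 13.796). ∠QDF = 132.0° gives DF at 59.500° from the x-axis; with |DF| = 15.1, F = (-11.148, 26.806). ∠DFP = 125.2° gives FP at 4.7000° from the x-axis; with |FP| = 19.2, P = (7.9872, 28.380). ∠FPA = 116.9° gives PA at -58.400° from the x-axis; with |PA| = 25.5, A = (21.349, 6.6605). Then cos ∠QAP = AQ·AP / (|AQ||AP|), giving 89.307°.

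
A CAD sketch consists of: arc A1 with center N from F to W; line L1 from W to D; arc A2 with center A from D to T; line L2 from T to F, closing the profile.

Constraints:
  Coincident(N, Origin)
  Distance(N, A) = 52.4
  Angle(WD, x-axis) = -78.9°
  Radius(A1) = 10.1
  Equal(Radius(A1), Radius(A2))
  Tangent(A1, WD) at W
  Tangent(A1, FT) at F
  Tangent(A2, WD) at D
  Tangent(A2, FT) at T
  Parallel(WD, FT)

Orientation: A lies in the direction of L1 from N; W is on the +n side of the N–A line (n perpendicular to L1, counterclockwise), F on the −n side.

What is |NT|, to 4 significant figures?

53.36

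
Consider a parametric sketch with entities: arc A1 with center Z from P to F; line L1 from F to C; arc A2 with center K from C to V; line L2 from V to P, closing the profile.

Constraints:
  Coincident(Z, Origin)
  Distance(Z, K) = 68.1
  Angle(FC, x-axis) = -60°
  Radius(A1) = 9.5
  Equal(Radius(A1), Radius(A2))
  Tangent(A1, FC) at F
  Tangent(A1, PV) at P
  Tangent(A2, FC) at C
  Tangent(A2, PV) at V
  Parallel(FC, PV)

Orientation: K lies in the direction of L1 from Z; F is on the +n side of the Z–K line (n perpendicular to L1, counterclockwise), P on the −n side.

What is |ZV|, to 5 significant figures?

68.759

The slot axis is L1's direction at -60.0°, so u = (cos -60.0°, sin -60.0°) = (0.50000, -0.86603) and n = (−sin -60.0°, cos -60.0°) = (0.86603, 0.50000). Z is at the origin and K lies 68.1 along u from Z, so K = 68.1·u = (34.050, -58.976). Tangency of A1 to both parallel lines with radius 9.5 puts F and P at Z ± 9.5·n: F = (8.2272, 4.7500), P = (-8.2272, -4.7500). Equal radii place C and V the same way about K: C = K + 9.5·n = (42.277, -54.226), V = K − 9.5·n = (25.823, -63.726). Then |ZV| = |V − Z| = 68.759.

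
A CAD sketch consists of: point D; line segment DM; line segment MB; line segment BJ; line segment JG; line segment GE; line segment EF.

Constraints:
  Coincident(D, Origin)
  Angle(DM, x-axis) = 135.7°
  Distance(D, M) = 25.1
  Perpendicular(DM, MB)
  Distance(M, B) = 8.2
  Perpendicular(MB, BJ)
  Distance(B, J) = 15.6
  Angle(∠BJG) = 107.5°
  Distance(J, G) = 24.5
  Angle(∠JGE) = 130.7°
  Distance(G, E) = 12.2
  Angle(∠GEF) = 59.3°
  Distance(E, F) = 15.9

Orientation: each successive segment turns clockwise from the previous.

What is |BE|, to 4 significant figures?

37.57

D is at the origin; DM runs at 135.7° with length 25.1, so M = (-17.96, 17.53). DM is perpendicular to MB, so MB runs at 45.70°; with |MB| = 8.2, B = (-12.24, 23.40). MB is perpendicular to BJ, so BJ runs at -44.30°; with |BJ| = 15.6, J = (-1.072, 12.50). ∠BJG = 107.5° gives JG at -116.8° from the x-axis; with |JG| = 24.5, G = (-12.12, -9.365). ∠JGE = 130.7° gives GE at -166.1° from the x-axis; with |GE| = 12.2, E = (-23.96, -12.30). Then |BE| = |E − B| = 37.57.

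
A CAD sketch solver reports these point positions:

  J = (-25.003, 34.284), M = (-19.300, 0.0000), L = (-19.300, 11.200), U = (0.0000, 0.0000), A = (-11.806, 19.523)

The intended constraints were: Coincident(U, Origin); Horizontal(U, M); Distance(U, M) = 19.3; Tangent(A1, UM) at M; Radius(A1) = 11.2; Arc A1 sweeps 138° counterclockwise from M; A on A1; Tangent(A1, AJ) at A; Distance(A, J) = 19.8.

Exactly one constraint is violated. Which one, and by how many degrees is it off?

Tangent(A1, AJ) at A — off by 6.20°.

U = (0.00, 0.00) ✓; U.y = 0.00, M.y = 0.00 ✓; |UM| = 19.30 ✓; ∠(LM, MU) = 90.00° ✓; |LM| = 11.20 ✓; bearing(L→A) − bearing(L→M) = 138.0° ✓; |LA| = 11.20 ✓; ∠(LA, AJ) = 96.20° ✗; |AJ| = 19.80 ✓.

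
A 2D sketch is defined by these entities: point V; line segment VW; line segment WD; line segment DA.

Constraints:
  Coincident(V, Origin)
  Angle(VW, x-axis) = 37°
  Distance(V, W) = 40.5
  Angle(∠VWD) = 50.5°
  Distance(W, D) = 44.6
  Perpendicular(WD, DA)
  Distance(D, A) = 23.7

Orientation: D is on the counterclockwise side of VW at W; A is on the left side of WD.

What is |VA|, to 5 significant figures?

20.296

∠VWD = 50.5°, so WD runs at 37.0° + (180° − 50.5°) = 166.50° from the x-axis; with |WD| = 44.6, D = W + 44.6·(cos 166.50°, sin 166.50°) = (-11.023, 34.785). WD is perpendicular to DA; with |DA| = 23.7 on the left of WD, A = D + 23.7·(-0.23345, -0.97237) = (-16.556, 11.740). Then |VA| = |A − V| = 20.296.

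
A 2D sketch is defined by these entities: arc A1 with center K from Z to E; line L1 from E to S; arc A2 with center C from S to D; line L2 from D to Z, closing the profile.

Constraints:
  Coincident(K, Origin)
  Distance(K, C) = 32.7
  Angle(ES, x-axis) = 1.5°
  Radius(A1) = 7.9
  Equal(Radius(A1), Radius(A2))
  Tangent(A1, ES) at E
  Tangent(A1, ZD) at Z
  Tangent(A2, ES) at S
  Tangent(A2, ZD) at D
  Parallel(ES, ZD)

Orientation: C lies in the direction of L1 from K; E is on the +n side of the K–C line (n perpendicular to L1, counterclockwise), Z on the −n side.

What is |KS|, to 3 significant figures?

33.6

The slot axis is L1's direction at 1.5°, so u = (cos 1.5°, sin 1.5°) = (1.00, 0.0262) and n = (−sin 1.5°, cos 1.5°) = (-0.0262, 1.00). K is at the origin and C lies 32.7 along u from K, so C = 32.7·u = (32.7, 0.856). Tangency of A1 to both parallel lines with radius 7.9 puts E and Z at K ± 7.9·n: E = (-0.207, 7.90), Z = (0.207, -7.90). Equal radii place S and D the same way about C: S = C + 7.9·n = (32.5, 8.75), D = C − 7.9·n = (32.9, -7.04). Then |KS| = |S − K| = 33.6.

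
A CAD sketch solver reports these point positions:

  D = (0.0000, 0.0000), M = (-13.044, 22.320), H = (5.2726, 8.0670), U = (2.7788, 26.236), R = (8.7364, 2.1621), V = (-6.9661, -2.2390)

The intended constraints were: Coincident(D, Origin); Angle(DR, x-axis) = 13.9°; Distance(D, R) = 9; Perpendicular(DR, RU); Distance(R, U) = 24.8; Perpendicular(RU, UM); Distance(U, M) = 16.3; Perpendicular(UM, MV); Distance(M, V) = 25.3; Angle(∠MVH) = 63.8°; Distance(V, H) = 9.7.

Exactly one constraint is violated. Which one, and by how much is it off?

Distance(V, H) = 9.7 — off by 6.30.

D = (0.00, 0.00) ✓; DR at 13.90° ✓; |DR| = 9.000 ✓; ∠(DR, RU) = 90.00° ✓; |RU| = 24.80 ✓; ∠(RU, UM) = 90.00° ✓; |UM| = 16.30 ✓; ∠(UM, MV) = 90.00° ✓; |MV| = 25.30 ✓; ∠MVH = 63.80° ✓; |VH| = 16.00 ✗.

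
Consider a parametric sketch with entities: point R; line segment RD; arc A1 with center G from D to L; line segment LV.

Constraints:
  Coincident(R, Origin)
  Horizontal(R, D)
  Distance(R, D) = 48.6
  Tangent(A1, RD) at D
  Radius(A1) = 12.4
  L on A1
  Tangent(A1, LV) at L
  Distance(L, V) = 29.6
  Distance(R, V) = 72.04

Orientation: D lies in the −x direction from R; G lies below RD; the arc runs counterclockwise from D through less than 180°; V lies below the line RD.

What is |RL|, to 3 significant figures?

62.5

R is at the origin; R and D share the same y with |RD| = 48.6 and D on the −x side, so D = (-48.6, 0.00). Since A1 is tangent to RD there, GD ⟂ RD, so G = D + (0, -12.4) = (-48.6, -12.4). Since GL ⟂ LV (tangency), |GV| = √(12.4² + 29.6²) = 32.1 regardless of where L sits on A1. So V lies on both circle(R, 72.04) and circle(G, 32.1); the below-RD intersection is V = (-57.7, -43.2). L is the foot of the tangent from V: L = (-60.9, -13.8).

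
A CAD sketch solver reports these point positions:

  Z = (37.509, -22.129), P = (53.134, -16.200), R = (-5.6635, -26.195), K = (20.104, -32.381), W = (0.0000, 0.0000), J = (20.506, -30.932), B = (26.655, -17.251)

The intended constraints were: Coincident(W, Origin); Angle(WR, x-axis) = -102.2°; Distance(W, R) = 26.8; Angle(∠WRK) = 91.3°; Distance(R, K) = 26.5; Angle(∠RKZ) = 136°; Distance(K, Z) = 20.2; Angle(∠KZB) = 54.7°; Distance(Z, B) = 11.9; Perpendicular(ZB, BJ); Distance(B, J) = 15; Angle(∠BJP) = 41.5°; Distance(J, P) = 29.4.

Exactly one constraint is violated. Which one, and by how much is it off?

Distance(J, P) = 29.4 — off by 6.40.

W = (0.00, 0.00) ✓; WR at -102.2° ✓; |WR| = 26.80 ✓; ∠WRK = 91.30° ✓; |RK| = 26.50 ✓; ∠RKZ = 136.0° ✓; |KZ| = 20.20 ✓; ∠KZB = 54.70° ✓; |ZB| = 11.90 ✓; ∠(ZB, BJ) = 90.00° ✓; |BJ| = 15.00 ✓; ∠BJP = 41.50° ✓; |JP| = 35.80 ✗.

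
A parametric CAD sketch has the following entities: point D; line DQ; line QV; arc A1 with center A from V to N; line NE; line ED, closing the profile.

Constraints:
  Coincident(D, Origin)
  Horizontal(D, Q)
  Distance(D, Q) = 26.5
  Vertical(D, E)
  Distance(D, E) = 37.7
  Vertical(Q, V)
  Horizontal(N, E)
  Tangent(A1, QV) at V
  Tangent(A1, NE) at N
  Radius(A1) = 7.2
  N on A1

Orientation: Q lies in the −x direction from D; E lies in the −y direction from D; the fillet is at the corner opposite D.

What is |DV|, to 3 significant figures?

40.4

D is at the origin; D and Q share the same y with |DQ| = 26.5 and Q on the −x side, so Q = (-26.5, 0.00). D and E share the same x with |DE| = 37.7 and E on the −y side, so E = (0.00, -37.7). The virtual corner opposite D is at (-26.5, -37.7). Tangency of A1 to QV means the radius AV is perpendicular to QV and since A1 is tangent to NE there, AN ⟂ NE, with radius 7.2, so the center A sits 7.2 in from both sides at A = (-19.3, -30.5). That places the tangent points at V = (-26.5, -30.5) on QV and N = (-19.3, -37.7) on NE. Then |DV| = |V − D| = 40.4.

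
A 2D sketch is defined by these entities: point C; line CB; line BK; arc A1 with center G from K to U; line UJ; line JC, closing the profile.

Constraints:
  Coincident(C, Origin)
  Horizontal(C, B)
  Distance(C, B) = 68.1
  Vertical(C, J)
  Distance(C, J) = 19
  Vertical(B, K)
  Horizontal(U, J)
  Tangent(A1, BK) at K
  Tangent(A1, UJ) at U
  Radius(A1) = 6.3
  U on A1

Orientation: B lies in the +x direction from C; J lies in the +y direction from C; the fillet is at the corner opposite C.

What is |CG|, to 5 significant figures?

63.091

CJ is vertical with |CJ| = 19.0 and J on the +y side, so J = (0.0000, 19.000). The virtual corner opposite C is at (68.100, 19.000). A1 meets BK tangentially, so GK is at right angles to BK and since A1 is tangent to UJ there, GU ⟂ UJ, with radius 6.3, so the center G sits 6.3 in from both sides at G = (61.800, 12.700). Then |CG| = |G − C| = 63.091.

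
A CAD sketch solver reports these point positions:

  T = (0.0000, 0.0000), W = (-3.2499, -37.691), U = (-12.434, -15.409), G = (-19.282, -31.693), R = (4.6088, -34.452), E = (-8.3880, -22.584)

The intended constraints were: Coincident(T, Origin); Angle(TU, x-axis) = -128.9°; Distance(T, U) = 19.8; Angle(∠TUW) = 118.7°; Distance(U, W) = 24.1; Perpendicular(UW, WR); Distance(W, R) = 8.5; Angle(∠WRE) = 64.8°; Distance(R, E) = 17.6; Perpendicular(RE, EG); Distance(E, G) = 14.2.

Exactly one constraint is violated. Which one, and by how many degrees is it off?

Perpendicular(RE, EG) — off by 7.70°.

T = (0.00, 0.00) ✓; TU at -128.9° ✓; |TU| = 19.80 ✓; ∠TUW = 118.7° ✓; |UW| = 24.10 ✓; ∠(UW, WR) = 90.00° ✓; |WR| = 8.500 ✓; ∠WRE = 64.80° ✓; |RE| = 17.60 ✓; ∠(RE, EG) = 82.30° ✗; |EG| = 14.20 ✓.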